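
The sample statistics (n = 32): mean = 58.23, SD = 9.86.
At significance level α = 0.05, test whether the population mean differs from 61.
One-sample t-test:
H₀: μ = 61
H₁: μ ≠ 61
df = n - 1 = 31
t = (x̄ - μ₀) / (s/√n) = (58.23 - 61) / (9.86/√32) = -1.589
p-value = 0.1222

Since p-value > α = 0.05, we fail to reject H₀.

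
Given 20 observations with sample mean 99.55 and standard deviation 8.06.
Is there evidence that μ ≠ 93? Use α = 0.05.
One-sample t-test:
H₀: μ = 93
H₁: μ ≠ 93
df = n - 1 = 19
t = (x̄ - μ₀) / (s/√n) = (99.55 - 93) / (8.06/√20) = 3.634
p-value = 0.0018

Since p-value < α = 0.05, we reject H₀.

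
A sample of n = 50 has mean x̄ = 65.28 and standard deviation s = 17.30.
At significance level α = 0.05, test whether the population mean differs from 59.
One-sample t-test:
H₀: μ = 59
H₁: μ ≠ 59
df = n - 1 = 49
t = (x̄ - μ₀) / (s/√n) = (65.28 - 59) / (17.30/√50) = 2.567
p-value = 0.0134

Since p-value < α = 0.05, we reject H₀.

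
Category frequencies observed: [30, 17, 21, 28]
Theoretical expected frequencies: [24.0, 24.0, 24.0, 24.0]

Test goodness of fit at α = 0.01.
Chi-square goodness of fit test:
H₀: observed counts match expected distribution
H₁: observed counts differ from expected distribution
df = k - 1 = 3
χ² = Σ(O - E)²/E
   = (30 - 24.0)²/24.0 + (17 - 24.0)²/24.0 + (21 - 24.0)²/24.0 + (28 - 24.0)²/24.0
   = 1.500 + 2.042 + 0.375 + 0.667
   = 4.58
p-value = 0.2050

Since p-value > α = 0.01, we fail to reject H₀.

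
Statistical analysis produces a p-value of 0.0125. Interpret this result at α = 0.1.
Since p = 0.0125 < α = 0.1, reject H₀.
There is sufficient evidence to reject the null hypothesis; the result is statistically significant at the 0.1 level.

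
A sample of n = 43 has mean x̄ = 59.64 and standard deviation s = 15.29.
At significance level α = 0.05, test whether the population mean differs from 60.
One-sample t-test:
H₀: μ = 60
H₁: μ ≠ 60
df = n - 1 = 42
t = (x̄ - μ₀) / (s/√n) = (59.64 - 60) / (15.29/√43) = -0.154
p-value = 0.8780

Since p-value > α = 0.05, we fail to reject H₀.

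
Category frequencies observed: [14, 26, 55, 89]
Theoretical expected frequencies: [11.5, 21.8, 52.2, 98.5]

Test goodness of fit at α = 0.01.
Chi-square goodness of fit test:
H₀: observed counts match expected distribution
H₁: observed counts differ from expected distribution
df = k - 1 = 3
χ² = Σ(O - E)²/E
   = (14 - 11.5)²/11.5 + (26 - 21.8)²/21.8 + (55 - 52.2)²/52.2 + (89 - 98.5)²/98.5
   = 0.543 + 0.809 + 0.150 + 0.916
   = 2.42
p-value = 0.4901

Since p-value > α = 0.01, we fail to reject H₀.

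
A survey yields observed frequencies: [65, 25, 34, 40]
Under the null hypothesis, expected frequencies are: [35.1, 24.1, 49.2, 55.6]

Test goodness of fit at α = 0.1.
Chi-square goodness of fit test:
H₀: observed counts match expected distribution
H₁: observed counts differ from expected distribution
df = k - 1 = 3
χ² = Σ(O - E)²/E
   = (65 - 35.1)²/35.1 + (25 - 24.1)²/24.1 + (34 - 49.2)²/49.2 + (40 - 55.6)²/55.6
   = 25.470 + 0.034 + 4.696 + 4.377
   = 34.58
p-value < 0.0001

Since p-value < α = 0.1, we reject H₀.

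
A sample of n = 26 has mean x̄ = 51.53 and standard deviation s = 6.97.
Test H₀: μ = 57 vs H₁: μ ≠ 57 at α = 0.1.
One-sample t-test:
H₀: μ = 57
H₁: μ ≠ 57
df = n - 1 = 25
t = (x̄ - μ₀) / (s/√n) = (51.53 - 57) / (6.97/√26) = -4.002
p-value = 0.0005

Since p-value < α = 0.1, we reject H₀.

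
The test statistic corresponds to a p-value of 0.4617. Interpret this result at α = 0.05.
Since p = 0.4617 > α = 0.05, fail to reject H₀.
There is insufficient evidence to reject the null hypothesis; the result is not statistically significant at the 0.05 level.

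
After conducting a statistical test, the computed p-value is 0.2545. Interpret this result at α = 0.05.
Since p = 0.2545 > α = 0.05, fail to reject H₀.
There is insufficient evidence to reject the null hypothesis; the result is not statistically significant at the 0.05 level.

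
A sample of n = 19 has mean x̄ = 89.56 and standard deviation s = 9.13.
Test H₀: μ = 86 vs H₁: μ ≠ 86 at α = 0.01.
One-sample t-test:
H₀: μ = 86
H₁: μ ≠ 86
df = n - 1 = 18
t = (x̄ - μ₀) / (s/√n) = (89.56 - 86) / (9.13/√19) = 1.700
p-value = 0.1064

Since p-value > α = 0.01, we fail to reject H₀.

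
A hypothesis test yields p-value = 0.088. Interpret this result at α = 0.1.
Since p = 0.088 < α = 0.1, reject H₀.
There is sufficient evidence to reject the null hypothesis; the result is statistically significant at the 0.1 level.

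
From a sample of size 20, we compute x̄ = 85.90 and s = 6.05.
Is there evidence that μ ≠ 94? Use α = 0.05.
One-sample t-test:
H₀: μ = 94
H₁: μ ≠ 94
df = n - 1 = 19
t = (x̄ - μ₀) / (s/√n) = (85.90 - 94) / (6.05/√20) = -5.987
p-value < 0.0001

Since p-value < α = 0.05, we reject H₀.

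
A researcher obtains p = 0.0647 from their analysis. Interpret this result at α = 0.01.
Since p = 0.0647 > α = 0.01, fail to reject H₀.
There is insufficient evidence to reject the null hypothesis; the result is not statistically significant at the 0.01 level.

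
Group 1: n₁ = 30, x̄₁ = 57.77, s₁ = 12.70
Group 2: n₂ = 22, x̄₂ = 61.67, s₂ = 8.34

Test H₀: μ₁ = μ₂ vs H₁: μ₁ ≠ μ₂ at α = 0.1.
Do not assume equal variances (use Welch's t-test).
Welch's two-sample t-test:
H₀: μ₁ = μ₂
H₁: μ₁ ≠ μ₂
s₁²/n₁ = 12.70²/30 = 5.3763,  s₂²/n₂ = 8.34²/22 = 3.1616
SE = √(s₁²/n₁ + s₂²/n₂) = √(5.3763 + 3.1616) = 2.9220
df (Welch-Satterthwaite) = (s₁²/n₁ + s₂²/n₂)² / [(s₁²/n₁)²/(n₁-1) + (s₂²/n₂)²/(n₂-1)] ≈ 49.50
t = (x̄₁ - x̄₂) / SE = (57.77 - 61.67) / 2.9220 = -3.90 / 2.9220 = -1.335
p-value = 0.1881

Since p-value > α = 0.1, we fail to reject H₀.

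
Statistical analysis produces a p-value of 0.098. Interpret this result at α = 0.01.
Since p = 0.098 > α = 0.01, fail to reject H₀.
There is insufficient evidence to reject the null hypothesis; the result is not statistically significant at the 0.01 level.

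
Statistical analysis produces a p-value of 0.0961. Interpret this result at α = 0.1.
Since p = 0.0961 < α = 0.1, reject H₀.
There is sufficient evidence to reject the null hypothesis; the result is statistically significant at the 0.1 level.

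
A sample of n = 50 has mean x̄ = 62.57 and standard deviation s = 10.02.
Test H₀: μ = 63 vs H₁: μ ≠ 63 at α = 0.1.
One-sample t-test:
H₀: μ = 63
H₁: μ ≠ 63
df = n - 1 = 49
t = (x̄ - μ₀) / (s/√n) = (62.57 - 63) / (10.02/√50) = -0.303
p-value = 0.7628

Since p-value > α = 0.1, we fail to reject H₀.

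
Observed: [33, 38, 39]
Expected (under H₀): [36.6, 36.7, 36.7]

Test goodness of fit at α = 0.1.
Chi-square goodness of fit test:
H₀: observed counts match expected distribution
H₁: observed counts differ from expected distribution
df = k - 1 = 2
χ² = Σ(O - E)²/E
   = (33 - 36.6)²/36.6 + (38 - 36.7)²/36.7 + (39 - 36.7)²/36.7
   = 0.354 + 0.046 + 0.144
   = 0.54
p-value = 0.7617

Since p-value > α = 0.1, we fail to reject H₀.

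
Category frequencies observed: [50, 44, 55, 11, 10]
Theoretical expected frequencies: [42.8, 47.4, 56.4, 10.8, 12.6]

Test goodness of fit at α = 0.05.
Chi-square goodness of fit test:
H₀: observed counts match expected distribution
H₁: observed counts differ from expected distribution
df = k - 1 = 4
χ² = Σ(O - E)²/E
   = (50 - 42.8)²/42.8 + (44 - 47.4)²/47.4 + (55 - 56.4)²/56.4 + (11 - 10.8)²/10.8 + (10 - 12.6)²/12.6
   = 1.211 + 0.244 + 0.035 + 0.004 + 0.537
   = 2.03
p-value = 0.7302

Since p-value > α = 0.05, we fail to reject H₀.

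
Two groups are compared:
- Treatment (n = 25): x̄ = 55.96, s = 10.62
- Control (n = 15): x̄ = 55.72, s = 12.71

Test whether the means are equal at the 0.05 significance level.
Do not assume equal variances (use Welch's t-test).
Welch's two-sample t-test:
H₀: μ₁ = μ₂
H₁: μ₁ ≠ μ₂
s₁²/n₁ = 10.62²/25 = 4.5114,  s₂²/n₂ = 12.71²/15 = 10.7696
SE = √(s₁²/n₁ + s₂²/n₂) = √(4.5114 + 10.7696) = 3.9091
df (Welch-Satterthwaite) = (s₁²/n₁ + s₂²/n₂)² / [(s₁²/n₁)²/(n₁-1) + (s₂²/n₂)²/(n₂-1)] ≈ 25.57
t = (x̄₁ - x̄₂) / SE = (55.96 - 55.72) / 3.9091 = 0.24 / 3.9091 = 0.061
p-value = 0.9515

Since p-value > α = 0.05, we fail to reject H₀.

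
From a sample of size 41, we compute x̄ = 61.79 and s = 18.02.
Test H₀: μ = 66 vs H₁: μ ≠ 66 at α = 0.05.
One-sample t-test:
H₀: μ = 66
H₁: μ ≠ 66
df = n - 1 = 40
t = (x̄ - μ₀) / (s/√n) = (61.79 - 66) / (18.02/√41) = -1.496
p-value = 0.1425

Since p-value > α = 0.05, we fail to reject H₀.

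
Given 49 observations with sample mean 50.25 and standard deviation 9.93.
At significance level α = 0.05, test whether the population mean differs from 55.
One-sample t-test:
H₀: μ = 55
H₁: μ ≠ 55
df = n - 1 = 48
t = (x̄ - μ₀) / (s/√n) = (50.25 - 55) / (9.93/√49) = -3.348
p-value = 0.0016

Since p-value < α = 0.05, we reject H₀.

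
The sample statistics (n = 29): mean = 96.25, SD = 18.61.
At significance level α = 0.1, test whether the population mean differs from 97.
One-sample t-test:
H₀: μ = 97
H₁: μ ≠ 97
df = n - 1 = 28
t = (x̄ - μ₀) / (s/√n) = (96.25 - 97) / (18.61/√29) = -0.217
p-value = 0.8298

Since p-value > α = 0.1, we fail to reject H₀.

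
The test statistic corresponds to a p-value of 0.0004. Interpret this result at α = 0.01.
Since p = 0.0004 < α = 0.01, reject H₀.
There is sufficient evidence to reject the null hypothesis; the result is statistically significant at the 0.01 level.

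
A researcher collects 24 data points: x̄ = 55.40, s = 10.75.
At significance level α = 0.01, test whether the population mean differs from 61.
One-sample t-test:
H₀: μ = 61
H₁: μ ≠ 61
df = n - 1 = 23
t = (x̄ - μ₀) / (s/√n) = (55.40 - 61) / (10.75/√24) = -2.552
p-value = 0.0178

Since p-value > α = 0.01, we fail to reject H₀.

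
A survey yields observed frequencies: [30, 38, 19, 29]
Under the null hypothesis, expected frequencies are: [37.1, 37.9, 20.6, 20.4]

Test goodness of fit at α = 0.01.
Chi-square goodness of fit test:
H₀: observed counts match expected distribution
H₁: observed counts differ from expected distribution
df = k - 1 = 3
χ² = Σ(O - E)²/E
   = (30 - 37.1)²/37.1 + (38 - 37.9)²/37.9 + (19 - 20.6)²/20.6 + (29 - 20.4)²/20.4
   = 1.359 + 0.000 + 0.124 + 3.625
   = 5.11
p-value = 0.1640

Since p-value > α = 0.01, we fail to reject H₀.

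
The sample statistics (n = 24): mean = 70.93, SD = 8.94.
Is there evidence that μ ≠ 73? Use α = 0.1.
One-sample t-test:
H₀: μ = 73
H₁: μ ≠ 73
df = n - 1 = 23
t = (x̄ - μ₀) / (s/√n) = (70.93 - 73) / (8.94/√24) = -1.134
p-value = 0.2683

Since p-value > α = 0.1, we fail to reject H₀.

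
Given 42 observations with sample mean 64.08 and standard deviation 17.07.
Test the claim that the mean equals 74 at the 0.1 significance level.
One-sample t-test:
H₀: μ = 74
H₁: μ ≠ 74
df = n - 1 = 41
t = (x̄ - μ₀) / (s/√n) = (64.08 - 74) / (17.07/√42) = -3.766
p-value = 0.0005

Since p-value < α = 0.1, we reject H₀.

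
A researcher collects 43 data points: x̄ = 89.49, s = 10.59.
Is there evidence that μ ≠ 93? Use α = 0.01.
One-sample t-test:
H₀: μ = 93
H₁: μ ≠ 93
df = n - 1 = 42
t = (x̄ - μ₀) / (s/√n) = (89.49 - 93) / (10.59/√43) = -2.173
p-value = 0.0354

Since p-value > α = 0.01, we fail to reject H₀.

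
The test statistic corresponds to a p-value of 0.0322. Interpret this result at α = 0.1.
Since p = 0.0322 < α = 0.1, reject H₀.
There is sufficient evidence to reject the null hypothesis; the result is statistically significant at the 0.1 level.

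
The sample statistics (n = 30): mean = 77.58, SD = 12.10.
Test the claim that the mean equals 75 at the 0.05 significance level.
One-sample t-test:
H₀: μ = 75
H₁: μ ≠ 75
df = n - 1 = 29
t = (x̄ - μ₀) / (s/√n) = (77.58 - 75) / (12.10/√30) = 1.168
p-value = 0.2524

Since p-value > α = 0.05, we fail to reject H₀.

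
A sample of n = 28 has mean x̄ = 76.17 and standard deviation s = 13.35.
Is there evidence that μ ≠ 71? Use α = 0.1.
One-sample t-test:
H₀: μ = 71
H₁: μ ≠ 71
df = n - 1 = 27
t = (x̄ - μ₀) / (s/√n) = (76.17 - 71) / (13.35/√28) = 2.049
p-value = 0.0503

Since p-value < α = 0.1, we reject H₀.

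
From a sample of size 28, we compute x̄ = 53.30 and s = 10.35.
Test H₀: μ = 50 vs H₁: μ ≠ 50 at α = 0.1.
One-sample t-test:
H₀: μ = 50
H₁: μ ≠ 50
df = n - 1 = 27
t = (x̄ - μ₀) / (s/√n) = (53.30 - 50) / (10.35/√28) = 1.687
p-value = 0.1031

Since p-value > α = 0.1, we fail to reject H₀.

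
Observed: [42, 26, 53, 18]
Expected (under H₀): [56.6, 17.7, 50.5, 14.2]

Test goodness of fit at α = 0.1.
Chi-square goodness of fit test:
H₀: observed counts match expected distribution
H₁: observed counts differ from expected distribution
df = k - 1 = 3
χ² = Σ(O - E)²/E
   = (42 - 56.6)²/56.6 + (26 - 17.7)²/17.7 + (53 - 50.5)²/50.5 + (18 - 14.2)²/14.2
   = 3.766 + 3.892 + 0.124 + 1.017
   = 8.80
p-value = 0.0321

Since p-value < α = 0.1, we reject H₀.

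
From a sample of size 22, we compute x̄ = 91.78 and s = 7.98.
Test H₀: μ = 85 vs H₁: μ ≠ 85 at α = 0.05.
One-sample t-test:
H₀: μ = 85
H₁: μ ≠ 85
df = n - 1 = 21
t = (x̄ - μ₀) / (s/√n) = (91.78 - 85) / (7.98/√22) = 3.985
p-value = 0.0007

Since p-value < α = 0.05, we reject H₀.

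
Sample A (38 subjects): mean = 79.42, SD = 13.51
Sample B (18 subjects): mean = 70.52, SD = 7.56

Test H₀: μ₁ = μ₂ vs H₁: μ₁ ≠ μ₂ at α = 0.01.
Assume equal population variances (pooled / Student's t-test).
Student's two-sample t-test (equal variances):
H₀: μ₁ = μ₂
H₁: μ₁ ≠ μ₂
df = n₁ + n₂ - 2 = 54
Pooled variance s_p² = [(n₁-1)s₁² + (n₂-1)s₂²] / (n₁ + n₂ - 2) = [(37)(13.51²) + (17)(7.56²)] / 54 = 143.0529
SE = √(s_p²(1/n₁ + 1/n₂)) = √(143.0529 × (1/38 + 1/18)) = 3.4223
t = (x̄₁ - x̄₂) / SE = (79.42 - 70.52) / 3.4223 = 8.90 / 3.4223 = 2.601
p-value = 0.0120

Since p-value > α = 0.01, we fail to reject H₀.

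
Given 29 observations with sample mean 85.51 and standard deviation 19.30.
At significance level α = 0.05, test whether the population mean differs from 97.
One-sample t-test:
H₀: μ = 97
H₁: μ ≠ 97
df = n - 1 = 28
t = (x̄ - μ₀) / (s/√n) = (85.51 - 97) / (19.30/√29) = -3.206
p-value = 0.0034

Since p-value < α = 0.05, we reject H₀.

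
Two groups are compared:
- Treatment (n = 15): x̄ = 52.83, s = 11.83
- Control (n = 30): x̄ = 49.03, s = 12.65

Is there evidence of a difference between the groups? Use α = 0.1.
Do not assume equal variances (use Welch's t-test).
Welch's two-sample t-test:
H₀: μ₁ = μ₂
H₁: μ₁ ≠ μ₂
s₁²/n₁ = 11.83²/15 = 9.3299,  s₂²/n₂ = 12.65²/30 = 5.3341
SE = √(s₁²/n₁ + s₂²/n₂) = √(9.3299 + 5.3341) = 3.8294
df (Welch-Satterthwaite) = (s₁²/n₁ + s₂²/n₂)² / [(s₁²/n₁)²/(n₁-1) + (s₂²/n₂)²/(n₂-1)] ≈ 29.87
t = (x̄₁ - x̄₂) / SE = (52.83 - 49.03) / 3.8294 = 3.80 / 3.8294 = 0.992
p-value = 0.3290

Since p-value > α = 0.1, we fail to reject H₀.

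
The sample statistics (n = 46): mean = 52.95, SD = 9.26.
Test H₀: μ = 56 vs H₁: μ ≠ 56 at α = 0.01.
One-sample t-test:
H₀: μ = 56
H₁: μ ≠ 56
df = n - 1 = 45
t = (x̄ - μ₀) / (s/√n) = (52.95 - 56) / (9.26/√46) = -2.234
p-value = 0.0305

Since p-value > α = 0.01, we fail to reject H₀.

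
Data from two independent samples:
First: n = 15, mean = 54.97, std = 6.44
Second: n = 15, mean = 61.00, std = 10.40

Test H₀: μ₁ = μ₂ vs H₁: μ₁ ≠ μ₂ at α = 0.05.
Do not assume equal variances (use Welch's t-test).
Welch's two-sample t-test:
H₀: μ₁ = μ₂
H₁: μ₁ ≠ μ₂
s₁²/n₁ = 6.44²/15 = 2.7649,  s₂²/n₂ = 10.40²/15 = 7.2107
SE = √(s₁²/n₁ + s₂²/n₂) = √(2.7649 + 7.2107) = 3.1584
df (Welch-Satterthwaite) = (s₁²/n₁ + s₂²/n₂)² / [(s₁²/n₁)²/(n₁-1) + (s₂²/n₂)²/(n₂-1)] ≈ 23.36
t = (x̄₁ - x̄₂) / SE = (54.97 - 61.00) / 3.1584 = -6.03 / 3.1584 = -1.909
p-value = 0.0686

Since p-value > α = 0.05, we fail to reject H₀.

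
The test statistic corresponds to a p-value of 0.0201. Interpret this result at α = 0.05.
Since p = 0.0201 < α = 0.05, reject H₀.
There is sufficient evidence to reject the null hypothesis; the result is statistically significant at the 0.05 level.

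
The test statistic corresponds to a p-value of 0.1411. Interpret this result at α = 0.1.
Since p = 0.1411 > α = 0.1, fail to reject H₀.
There is insufficient evidence to reject the null hypothesis; the result is not statistically significant at the 0.1 level.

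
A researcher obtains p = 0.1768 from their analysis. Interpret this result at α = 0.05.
Since p = 0.1768 > α = 0.05, fail to reject H₀.
There is insufficient evidence to reject the null hypothesis; the result is not statistically significant at the 0.05 level.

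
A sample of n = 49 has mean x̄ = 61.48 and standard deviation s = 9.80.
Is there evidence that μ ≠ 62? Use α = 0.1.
One-sample t-test:
H₀: μ = 62
H₁: μ ≠ 62
df = n - 1 = 48
t = (x̄ - μ₀) / (s/√n) = (61.48 - 62) / (9.80/√49) = -0.371
p-value = 0.7120

Since p-value > α = 0.1, we fail to reject H₀.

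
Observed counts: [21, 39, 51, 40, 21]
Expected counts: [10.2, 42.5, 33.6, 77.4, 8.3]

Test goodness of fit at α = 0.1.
Chi-square goodness of fit test:
H₀: observed counts match expected distribution
H₁: observed counts differ from expected distribution
df = k - 1 = 4
χ² = Σ(O - E)²/E
   = (21 - 10.2)²/10.2 + (39 - 42.5)²/42.5 + (51 - 33.6)²/33.6 + (40 - 77.4)²/77.4 + (21 - 8.3)²/8.3
   = 11.435 + 0.288 + 9.011 + 18.072 + 19.433
   = 58.24
p-value < 0.0001

Since p-value < α = 0.1, we reject H₀.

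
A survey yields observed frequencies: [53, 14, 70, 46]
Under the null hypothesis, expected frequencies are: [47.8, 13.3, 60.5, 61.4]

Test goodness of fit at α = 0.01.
Chi-square goodness of fit test:
H₀: observed counts match expected distribution
H₁: observed counts differ from expected distribution
df = k - 1 = 3
χ² = Σ(O - E)²/E
   = (53 - 47.8)²/47.8 + (14 - 13.3)²/13.3 + (70 - 60.5)²/60.5 + (46 - 61.4)²/61.4
   = 0.566 + 0.037 + 1.492 + 3.863
   = 5.96
p-value = 0.1137

Since p-value > α = 0.01, we fail to reject H₀.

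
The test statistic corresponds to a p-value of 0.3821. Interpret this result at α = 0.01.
Since p = 0.3821 > α = 0.01, fail to reject H₀.
There is insufficient evidence to reject the null hypothesis; the result is not statistically significant at the 0.01 level.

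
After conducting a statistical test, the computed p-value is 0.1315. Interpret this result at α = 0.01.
Since p = 0.1315 > α = 0.01, fail to reject H₀.
There is insufficient evidence to reject the null hypothesis; the result is not statistically significant at the 0.01 level.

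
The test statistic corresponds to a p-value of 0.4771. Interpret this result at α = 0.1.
Since p = 0.4771 > α = 0.1, fail to reject H₀.
There is insufficient evidence to reject the null hypothesis; the result is not statistically significant at the 0.1 level.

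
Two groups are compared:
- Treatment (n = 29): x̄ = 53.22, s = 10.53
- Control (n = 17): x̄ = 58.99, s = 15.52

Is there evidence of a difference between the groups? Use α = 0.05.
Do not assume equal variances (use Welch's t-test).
Welch's two-sample t-test:
H₀: μ₁ = μ₂
H₁: μ₁ ≠ μ₂
s₁²/n₁ = 10.53²/29 = 3.8235,  s₂²/n₂ = 15.52²/17 = 14.1688
SE = √(s₁²/n₁ + s₂²/n₂) = √(3.8235 + 14.1688) = 4.2417
df (Welch-Satterthwaite) = (s₁²/n₁ + s₂²/n₂)² / [(s₁²/n₁)²/(n₁-1) + (s₂²/n₂)²/(n₂-1)] ≈ 24.77
t = (x̄₁ - x̄₂) / SE = (53.22 - 58.99) / 4.2417 = -5.77 / 4.2417 = -1.360
p-value = 0.1860

Since p-value > α = 0.05, we fail to reject H₀.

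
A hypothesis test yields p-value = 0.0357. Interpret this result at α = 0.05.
Since p = 0.0357 < α = 0.05, reject H₀.
There is sufficient evidence to reject the null hypothesis; the result is statistically significant at the 0.05 level.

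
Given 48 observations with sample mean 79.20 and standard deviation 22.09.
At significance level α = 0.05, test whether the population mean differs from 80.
One-sample t-test:
H₀: μ = 80
H₁: μ ≠ 80
df = n - 1 = 47
t = (x̄ - μ₀) / (s/√n) = (79.20 - 80) / (22.09/√48) = -0.251
p-value = 0.8030

Since p-value > α = 0.05, we fail to reject H₀.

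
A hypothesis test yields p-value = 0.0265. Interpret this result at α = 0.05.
Since p = 0.0265 < α = 0.05, reject H₀.
There is sufficient evidence to reject the null hypothesis; the result is statistically significant at the 0.05 level.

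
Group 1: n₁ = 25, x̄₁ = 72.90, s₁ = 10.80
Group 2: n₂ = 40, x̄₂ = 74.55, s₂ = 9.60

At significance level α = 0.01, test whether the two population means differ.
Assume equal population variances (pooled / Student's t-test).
Student's two-sample t-test (equal variances):
H₀: μ₁ = μ₂
H₁: μ₁ ≠ μ₂
df = n₁ + n₂ - 2 = 63
Pooled variance s_p² = [(n₁-1)s₁² + (n₂-1)s₂²] / (n₁ + n₂ - 2) = [(24)(10.80²) + (39)(9.60²)] / 63 = 101.4857
SE = √(s_p²(1/n₁ + 1/n₂)) = √(101.4857 × (1/25 + 1/40)) = 2.5684
t = (x̄₁ - x̄₂) / SE = (72.90 - 74.55) / 2.5684 = -1.65 / 2.5684 = -0.642
p-value = 0.5229

Since p-value > α = 0.01, we fail to reject H₀.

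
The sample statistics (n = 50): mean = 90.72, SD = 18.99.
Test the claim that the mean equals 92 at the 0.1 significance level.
One-sample t-test:
H₀: μ = 92
H₁: μ ≠ 92
df = n - 1 = 49
t = (x̄ - μ₀) / (s/√n) = (90.72 - 92) / (18.99/√50) = -0.477
p-value = 0.6358

Since p-value > α = 0.1, we fail to reject H₀.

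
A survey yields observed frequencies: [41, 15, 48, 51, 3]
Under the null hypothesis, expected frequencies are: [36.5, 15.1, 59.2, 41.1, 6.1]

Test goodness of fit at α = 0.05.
Chi-square goodness of fit test:
H₀: observed counts match expected distribution
H₁: observed counts differ from expected distribution
df = k - 1 = 4
χ² = Σ(O - E)²/E
   = (41 - 36.5)²/36.5 + (15 - 15.1)²/15.1 + (48 - 59.2)²/59.2 + (51 - 41.1)²/41.1 + (3 - 6.1)²/6.1
   = 0.555 + 0.001 + 2.119 + 2.385 + 1.575
   = 6.63
p-value = 0.1565

Since p-value > α = 0.05, we fail to reject H₀.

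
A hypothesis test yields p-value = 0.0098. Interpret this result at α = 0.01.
Since p = 0.0098 < α = 0.01, reject H₀.
There is sufficient evidence to reject the null hypothesis; the result is statistically significant at the 0.01 level.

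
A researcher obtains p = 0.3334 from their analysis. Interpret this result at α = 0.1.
Since p = 0.3334 > α = 0.1, fail to reject H₀.
There is insufficient evidence to reject the null hypothesis; the result is not statistically significant at the 0.1 level.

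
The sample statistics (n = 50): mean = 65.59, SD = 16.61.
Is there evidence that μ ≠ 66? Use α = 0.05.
One-sample t-test:
H₀: μ = 66
H₁: μ ≠ 66
df = n - 1 = 49
t = (x̄ - μ₀) / (s/√n) = (65.59 - 66) / (16.61/√50) = -0.175
p-value = 0.8622

Since p-value > α = 0.05, we fail to reject H₀.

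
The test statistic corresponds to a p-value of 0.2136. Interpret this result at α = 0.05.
Since p = 0.2136 > α = 0.05, fail to reject H₀.
There is insufficient evidence to reject the null hypothesis; the result is not statistically significant at the 0.05 level.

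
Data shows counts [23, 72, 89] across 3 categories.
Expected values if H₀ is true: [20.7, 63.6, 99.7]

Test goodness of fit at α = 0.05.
Chi-square goodness of fit test:
H₀: observed counts match expected distribution
H₁: observed counts differ from expected distribution
df = k - 1 = 2
χ² = Σ(O - E)²/E
   = (23 - 20.7)²/20.7 + (72 - 63.6)²/63.6 + (89 - 99.7)²/99.7
   = 0.256 + 1.109 + 1.148
   = 2.51
p-value = 0.2846

Since p-value > α = 0.05, we fail to reject H₀.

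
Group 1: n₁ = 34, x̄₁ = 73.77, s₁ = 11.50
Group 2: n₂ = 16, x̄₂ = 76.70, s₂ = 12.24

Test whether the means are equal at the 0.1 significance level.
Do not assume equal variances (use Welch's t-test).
Welch's two-sample t-test:
H₀: μ₁ = μ₂
H₁: μ₁ ≠ μ₂
s₁²/n₁ = 11.50²/34 = 3.8897,  s₂²/n₂ = 12.24²/16 = 9.3636
SE = √(s₁²/n₁ + s₂²/n₂) = √(3.8897 + 9.3636) = 3.6405
df (Welch-Satterthwaite) = (s₁²/n₁ + s₂²/n₂)² / [(s₁²/n₁)²/(n₁-1) + (s₂²/n₂)²/(n₂-1)] ≈ 27.86
t = (x̄₁ - x̄₂) / SE = (73.77 - 76.70) / 3.6405 = -2.93 / 3.6405 = -0.805
p-value = 0.4277

Since p-value > α = 0.1, we fail to reject H₀.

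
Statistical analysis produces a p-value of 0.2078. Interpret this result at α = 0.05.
Since p = 0.2078 > α = 0.05, fail to reject H₀.
There is insufficient evidence to reject the null hypothesis; the result is not statistically significant at the 0.05 level.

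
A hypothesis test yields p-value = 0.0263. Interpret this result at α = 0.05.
Since p = 0.0263 < α = 0.05, reject H₀.
There is sufficient evidence to reject the null hypothesis; the result is statistically significant at the 0.05 level.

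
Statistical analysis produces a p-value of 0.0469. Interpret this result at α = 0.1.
Since p = 0.0469 < α = 0.1, reject H₀.
There is sufficient evidence to reject the null hypothesis; the result is statistically significant at the 0.1 level.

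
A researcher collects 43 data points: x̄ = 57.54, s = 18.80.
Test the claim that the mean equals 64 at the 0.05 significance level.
One-sample t-test:
H₀: μ = 64
H₁: μ ≠ 64
df = n - 1 = 42
t = (x̄ - μ₀) / (s/√n) = (57.54 - 64) / (18.80/√43) = -2.253
p-value = 0.0295

Since p-value < α = 0.05, we reject H₀.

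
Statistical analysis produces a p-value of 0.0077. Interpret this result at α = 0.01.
Since p = 0.0077 < α = 0.01, reject H₀.
There is sufficient evidence to reject the null hypothesis; the result is statistically significant at the 0.01 level.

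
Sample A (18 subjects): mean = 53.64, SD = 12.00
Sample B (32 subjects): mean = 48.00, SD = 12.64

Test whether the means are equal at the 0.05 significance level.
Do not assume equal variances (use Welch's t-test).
Welch's two-sample t-test:
H₀: μ₁ = μ₂
H₁: μ₁ ≠ μ₂
s₁²/n₁ = 12.00²/18 = 8.0000,  s₂²/n₂ = 12.64²/32 = 4.9928
SE = √(s₁²/n₁ + s₂²/n₂) = √(8.0000 + 4.9928) = 3.6046
df (Welch-Satterthwaite) = (s₁²/n₁ + s₂²/n₂)² / [(s₁²/n₁)²/(n₁-1) + (s₂²/n₂)²/(n₂-1)] ≈ 36.95
t = (x̄₁ - x̄₂) / SE = (53.64 - 48.00) / 3.6046 = 5.64 / 3.6046 = 1.565
p-value = 0.1262

Since p-value > α = 0.05, we fail to reject H₀.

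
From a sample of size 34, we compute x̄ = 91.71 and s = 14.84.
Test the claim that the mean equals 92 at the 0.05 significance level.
One-sample t-test:
H₀: μ = 92
H₁: μ ≠ 92
df = n - 1 = 33
t = (x̄ - μ₀) / (s/√n) = (91.71 - 92) / (14.84/√34) = -0.114
p-value = 0.9100

Since p-value > α = 0.05, we fail to reject H₀.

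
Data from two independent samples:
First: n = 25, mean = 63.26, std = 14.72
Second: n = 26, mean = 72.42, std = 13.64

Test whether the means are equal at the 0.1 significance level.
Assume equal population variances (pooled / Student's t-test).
Student's two-sample t-test (equal variances):
H₀: μ₁ = μ₂
H₁: μ₁ ≠ μ₂
df = n₁ + n₂ - 2 = 49
Pooled variance s_p² = [(n₁-1)s₁² + (n₂-1)s₂²] / (n₁ + n₂ - 2) = [(24)(14.72²) + (25)(13.64²)] / 49 = 201.0515
SE = √(s_p²(1/n₁ + 1/n₂)) = √(201.0515 × (1/25 + 1/26)) = 3.9718
t = (x̄₁ - x̄₂) / SE = (63.26 - 72.42) / 3.9718 = -9.16 / 3.9718 = -2.306
p-value = 0.0254

Since p-value < α = 0.1, we reject H₀.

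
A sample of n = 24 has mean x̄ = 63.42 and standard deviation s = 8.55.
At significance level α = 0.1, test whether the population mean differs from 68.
One-sample t-test:
H₀: μ = 68
H₁: μ ≠ 68
df = n - 1 = 23
t = (x̄ - μ₀) / (s/√n) = (63.42 - 68) / (8.55/√24) = -2.624
p-value = 0.0152

Since p-value < α = 0.1, we reject H₀.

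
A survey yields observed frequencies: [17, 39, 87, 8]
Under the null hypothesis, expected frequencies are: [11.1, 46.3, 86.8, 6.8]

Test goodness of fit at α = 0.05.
Chi-square goodness of fit test:
H₀: observed counts match expected distribution
H₁: observed counts differ from expected distribution
df = k - 1 = 3
χ² = Σ(O - E)²/E
   = (17 - 11.1)²/11.1 + (39 - 46.3)²/46.3 + (87 - 86.8)²/86.8 + (8 - 6.8)²/6.8
   = 3.136 + 1.151 + 0.000 + 0.212
   = 4.50
p-value = 0.2124

Since p-value > α = 0.05, we fail to reject H₀.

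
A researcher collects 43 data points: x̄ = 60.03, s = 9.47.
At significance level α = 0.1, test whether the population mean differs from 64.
One-sample t-test:
H₀: μ = 64
H₁: μ ≠ 64
df = n - 1 = 42
t = (x̄ - μ₀) / (s/√n) = (60.03 - 64) / (9.47/√43) = -2.749
p-value = 0.0088

Since p-value < α = 0.1, we reject H₀.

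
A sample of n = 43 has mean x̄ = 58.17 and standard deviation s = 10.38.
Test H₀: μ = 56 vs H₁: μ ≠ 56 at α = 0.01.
One-sample t-test:
H₀: μ = 56
H₁: μ ≠ 56
df = n - 1 = 42
t = (x̄ - μ₀) / (s/√n) = (58.17 - 56) / (10.38/√43) = 1.371
p-value = 0.1777

Since p-value > α = 0.01, we fail to reject H₀.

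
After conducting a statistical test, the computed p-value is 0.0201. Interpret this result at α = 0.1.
Since p = 0.0201 < α = 0.1, reject H₀.
There is sufficient evidence to reject the null hypothesis; the result is statistically significant at the 0.1 level.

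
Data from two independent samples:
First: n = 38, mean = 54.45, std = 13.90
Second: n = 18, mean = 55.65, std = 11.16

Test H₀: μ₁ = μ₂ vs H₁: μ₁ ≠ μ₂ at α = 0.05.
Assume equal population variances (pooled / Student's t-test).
Student's two-sample t-test (equal variances):
H₀: μ₁ = μ₂
H₁: μ₁ ≠ μ₂
df = n₁ + n₂ - 2 = 54
Pooled variance s_p² = [(n₁-1)s₁² + (n₂-1)s₂²] / (n₁ + n₂ - 2) = [(37)(13.90²) + (17)(11.16²)] / 54 = 171.5934
SE = √(s_p²(1/n₁ + 1/n₂)) = √(171.5934 × (1/38 + 1/18)) = 3.7481
t = (x̄₁ - x̄₂) / SE = (54.45 - 55.65) / 3.7481 = -1.20 / 3.7481 = -0.320
p-value = 0.7501

Since p-value > α = 0.05, we fail to reject H₀.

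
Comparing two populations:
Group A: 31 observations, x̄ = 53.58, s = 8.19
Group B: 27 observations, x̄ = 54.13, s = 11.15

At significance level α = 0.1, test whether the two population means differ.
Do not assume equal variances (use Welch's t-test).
Welch's two-sample t-test:
H₀: μ₁ = μ₂
H₁: μ₁ ≠ μ₂
s₁²/n₁ = 8.19²/31 = 2.1637,  s₂²/n₂ = 11.15²/27 = 4.6045
SE = √(s₁²/n₁ + s₂²/n₂) = √(2.1637 + 4.6045) = 2.6016
df (Welch-Satterthwaite) = (s₁²/n₁ + s₂²/n₂)² / [(s₁²/n₁)²/(n₁-1) + (s₂²/n₂)²/(n₂-1)] ≈ 47.15
t = (x̄₁ - x̄₂) / SE = (53.58 - 54.13) / 2.6016 = -0.55 / 2.6016 = -0.211
p-value = 0.8335

Since p-value > α = 0.1, we fail to reject H₀.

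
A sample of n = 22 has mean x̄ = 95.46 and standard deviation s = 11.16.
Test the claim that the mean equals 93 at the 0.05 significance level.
One-sample t-test:
H₀: μ = 93
H₁: μ ≠ 93
df = n - 1 = 21
t = (x̄ - μ₀) / (s/√n) = (95.46 - 93) / (11.16/√22) = 1.034
p-value = 0.3129

Since p-value > α = 0.05, we fail to reject H₀.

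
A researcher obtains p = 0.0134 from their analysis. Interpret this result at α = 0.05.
Since p = 0.0134 < α = 0.05, reject H₀.
There is sufficient evidence to reject the null hypothesis; the result is statistically significant at the 0.05 level.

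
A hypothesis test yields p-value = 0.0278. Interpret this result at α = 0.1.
Since p = 0.0278 < α = 0.1, reject H₀.
There is sufficient evidence to reject the null hypothesis; the result is statistically significant at the 0.1 level.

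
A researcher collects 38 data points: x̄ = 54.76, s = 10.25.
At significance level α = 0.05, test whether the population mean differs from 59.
One-sample t-test:
H₀: μ = 59
H₁: μ ≠ 59
df = n - 1 = 37
t = (x̄ - μ₀) / (s/√n) = (54.76 - 59) / (10.25/√38) = -2.550
p-value = 0.0150

Since p-value < α = 0.05, we reject H₀.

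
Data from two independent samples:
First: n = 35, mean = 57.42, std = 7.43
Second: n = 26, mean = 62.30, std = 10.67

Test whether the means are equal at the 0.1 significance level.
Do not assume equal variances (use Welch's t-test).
Welch's two-sample t-test:
H₀: μ₁ = μ₂
H₁: μ₁ ≠ μ₂
s₁²/n₁ = 7.43²/35 = 1.5773,  s₂²/n₂ = 10.67²/26 = 4.3788
SE = √(s₁²/n₁ + s₂²/n₂) = √(1.5773 + 4.3788) = 2.4405
df (Welch-Satterthwaite) = (s₁²/n₁ + s₂²/n₂)² / [(s₁²/n₁)²/(n₁-1) + (s₂²/n₂)²/(n₂-1)] ≈ 42.23
t = (x̄₁ - x̄₂) / SE = (57.42 - 62.30) / 2.4405 = -4.88 / 2.4405 = -2.000
p-value = 0.0520

Since p-value < α = 0.1, we reject H₀.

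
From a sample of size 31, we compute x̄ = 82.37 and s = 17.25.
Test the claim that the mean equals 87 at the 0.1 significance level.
One-sample t-test:
H₀: μ = 87
H₁: μ ≠ 87
df = n - 1 = 30
t = (x̄ - μ₀) / (s/√n) = (82.37 - 87) / (17.25/√31) = -1.494
p-value = 0.1455

Since p-value > α = 0.1, we fail to reject H₀.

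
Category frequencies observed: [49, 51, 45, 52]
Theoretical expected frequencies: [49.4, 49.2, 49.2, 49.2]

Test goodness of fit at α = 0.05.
Chi-square goodness of fit test:
H₀: observed counts match expected distribution
H₁: observed counts differ from expected distribution
df = k - 1 = 3
χ² = Σ(O - E)²/E
   = (49 - 49.4)²/49.4 + (51 - 49.2)²/49.2 + (45 - 49.2)²/49.2 + (52 - 49.2)²/49.2
   = 0.003 + 0.066 + 0.359 + 0.159
   = 0.59
p-value = 0.8994

Since p-value > α = 0.05, we fail to reject H₀.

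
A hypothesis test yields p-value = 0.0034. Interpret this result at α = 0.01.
Since p = 0.0034 < α = 0.01, reject H₀.
There is sufficient evidence to reject the null hypothesis; the result is statistically significant at the 0.01 level.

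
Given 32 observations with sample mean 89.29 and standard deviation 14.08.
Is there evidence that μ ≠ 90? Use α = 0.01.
One-sample t-test:
H₀: μ = 90
H₁: μ ≠ 90
df = n - 1 = 31
t = (x̄ - μ₀) / (s/√n) = (89.29 - 90) / (14.08/√32) = -0.285
p-value = 0.7773

Since p-value > α = 0.01, we fail to reject H₀.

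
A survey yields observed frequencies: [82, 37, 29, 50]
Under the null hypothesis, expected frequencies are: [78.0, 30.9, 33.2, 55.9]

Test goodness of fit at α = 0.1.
Chi-square goodness of fit test:
H₀: observed counts match expected distribution
H₁: observed counts differ from expected distribution
df = k - 1 = 3
χ² = Σ(O - E)²/E
   = (82 - 78.0)²/78.0 + (37 - 30.9)²/30.9 + (29 - 33.2)²/33.2 + (50 - 55.9)²/55.9
   = 0.205 + 1.204 + 0.531 + 0.623
   = 2.56
p-value = 0.4639

Since p-value > α = 0.1, we fail to reject H₀.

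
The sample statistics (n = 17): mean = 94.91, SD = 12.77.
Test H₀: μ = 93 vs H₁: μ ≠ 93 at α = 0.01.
One-sample t-test:
H₀: μ = 93
H₁: μ ≠ 93
df = n - 1 = 16
t = (x̄ - μ₀) / (s/√n) = (94.91 - 93) / (12.77/√17) = 0.617
p-value = 0.5461

Since p-value > α = 0.01, we fail to reject H₀.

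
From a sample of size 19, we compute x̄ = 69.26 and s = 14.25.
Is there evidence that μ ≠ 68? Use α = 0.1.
One-sample t-test:
H₀: μ = 68
H₁: μ ≠ 68
df = n - 1 = 18
t = (x̄ - μ₀) / (s/√n) = (69.26 - 68) / (14.25/√19) = 0.385
p-value = 0.7044

Since p-value > α = 0.1, we fail to reject H₀.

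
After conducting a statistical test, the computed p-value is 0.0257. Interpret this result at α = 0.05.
Since p = 0.0257 < α = 0.05, reject H₀.
There is sufficient evidence to reject the null hypothesis; the result is statistically significant at the 0.05 level.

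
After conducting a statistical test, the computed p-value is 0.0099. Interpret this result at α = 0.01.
Since p = 0.0099 < α = 0.01, reject H₀.
There is sufficient evidence to reject the null hypothesis; the result is statistically significant at the 0.01 level.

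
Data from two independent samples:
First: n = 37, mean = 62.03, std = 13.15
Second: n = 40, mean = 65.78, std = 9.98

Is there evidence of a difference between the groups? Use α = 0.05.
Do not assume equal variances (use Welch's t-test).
Welch's two-sample t-test:
H₀: μ₁ = μ₂
H₁: μ₁ ≠ μ₂
s₁²/n₁ = 13.15²/37 = 4.6736,  s₂²/n₂ = 9.98²/40 = 2.4900
SE = √(s₁²/n₁ + s₂²/n₂) = √(4.6736 + 2.4900) = 2.6765
df (Welch-Satterthwaite) = (s₁²/n₁ + s₂²/n₂)² / [(s₁²/n₁)²/(n₁-1) + (s₂²/n₂)²/(n₂-1)] ≈ 67.02
t = (x̄₁ - x̄₂) / SE = (62.03 - 65.78) / 2.6765 = -3.75 / 2.6765 = -1.401
p-value = 0.1658

Since p-value > α = 0.05, we fail to reject H₀.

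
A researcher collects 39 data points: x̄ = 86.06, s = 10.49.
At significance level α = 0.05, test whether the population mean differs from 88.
One-sample t-test:
H₀: μ = 88
H₁: μ ≠ 88
df = n - 1 = 38
t = (x̄ - μ₀) / (s/√n) = (86.06 - 88) / (10.49/√39) = -1.155
p-value = 0.2553

Since p-value > α = 0.05, we fail to reject H₀.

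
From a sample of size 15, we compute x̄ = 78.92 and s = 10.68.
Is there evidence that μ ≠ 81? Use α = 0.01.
One-sample t-test:
H₀: μ = 81
H₁: μ ≠ 81
df = n - 1 = 14
t = (x̄ - μ₀) / (s/√n) = (78.92 - 81) / (10.68/√15) = -0.754
p-value = 0.4632

Since p-value > α = 0.01, we fail to reject H₀.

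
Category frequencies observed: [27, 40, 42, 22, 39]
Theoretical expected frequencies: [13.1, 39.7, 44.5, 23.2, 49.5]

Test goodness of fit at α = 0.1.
Chi-square goodness of fit test:
H₀: observed counts match expected distribution
H₁: observed counts differ from expected distribution
df = k - 1 = 4
χ² = Σ(O - E)²/E
   = (27 - 13.1)²/13.1 + (40 - 39.7)²/39.7 + (42 - 44.5)²/44.5 + (22 - 23.2)²/23.2 + (39 - 49.5)²/49.5
   = 14.749 + 0.002 + 0.140 + 0.062 + 2.227
   = 17.18
p-value = 0.0018

Since p-value < α = 0.1, we reject H₀.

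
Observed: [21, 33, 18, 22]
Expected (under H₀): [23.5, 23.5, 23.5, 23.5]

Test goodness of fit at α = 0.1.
Chi-square goodness of fit test:
H₀: observed counts match expected distribution
H₁: observed counts differ from expected distribution
df = k - 1 = 3
χ² = Σ(O - E)²/E
   = (21 - 23.5)²/23.5 + (33 - 23.5)²/23.5 + (18 - 23.5)²/23.5 + (22 - 23.5)²/23.5
   = 0.266 + 3.840 + 1.287 + 0.096
   = 5.49
p-value = 0.1393

Since p-value > α = 0.1, we fail to reject H₀.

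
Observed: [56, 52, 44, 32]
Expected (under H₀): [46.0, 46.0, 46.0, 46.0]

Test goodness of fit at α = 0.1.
Chi-square goodness of fit test:
H₀: observed counts match expected distribution
H₁: observed counts differ from expected distribution
df = k - 1 = 3
χ² = Σ(O - E)²/E
   = (56 - 46.0)²/46.0 + (52 - 46.0)²/46.0 + (44 - 46.0)²/46.0 + (32 - 46.0)²/46.0
   = 2.174 + 0.783 + 0.087 + 4.261
   = 7.30
p-value = 0.0628

Since p-value < α = 0.1, we reject H₀.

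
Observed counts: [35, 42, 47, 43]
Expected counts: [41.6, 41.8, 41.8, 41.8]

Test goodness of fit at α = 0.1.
Chi-square goodness of fit test:
H₀: observed counts match expected distribution
H₁: observed counts differ from expected distribution
df = k - 1 = 3
χ² = Σ(O - E)²/E
   = (35 - 41.6)²/41.6 + (42 - 41.8)²/41.8 + (47 - 41.8)²/41.8 + (43 - 41.8)²/41.8
   = 1.047 + 0.001 + 0.647 + 0.034
   = 1.73
p-value = 0.6304

Since p-value > α = 0.1, we fail to reject H₀.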